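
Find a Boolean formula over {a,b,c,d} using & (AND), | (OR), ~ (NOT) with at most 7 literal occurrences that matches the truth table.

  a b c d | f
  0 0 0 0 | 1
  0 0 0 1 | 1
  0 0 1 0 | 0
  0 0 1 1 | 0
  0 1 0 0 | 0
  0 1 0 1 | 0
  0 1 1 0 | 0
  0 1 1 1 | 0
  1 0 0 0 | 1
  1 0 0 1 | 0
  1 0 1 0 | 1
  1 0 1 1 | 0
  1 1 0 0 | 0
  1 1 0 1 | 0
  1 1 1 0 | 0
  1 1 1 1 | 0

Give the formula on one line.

((~b & ((b | a) | ~c)) & (~d | ~a))

  ~b = 1111000011110000
  (b | a) = 0000111111111111
  ~c = 1100110011001100
  ((b | a) | ~c) = 1100111111111111
  (~b & ((b | a) | ~c)) = 1100000011110000
  ~d = 1010101010101010
  ~a = 1111111100000000
  (~d | ~a) = 1111111110101010
  ((~b & ((b | a) | ~c)) & (~d | ~a)) = 1100000010100000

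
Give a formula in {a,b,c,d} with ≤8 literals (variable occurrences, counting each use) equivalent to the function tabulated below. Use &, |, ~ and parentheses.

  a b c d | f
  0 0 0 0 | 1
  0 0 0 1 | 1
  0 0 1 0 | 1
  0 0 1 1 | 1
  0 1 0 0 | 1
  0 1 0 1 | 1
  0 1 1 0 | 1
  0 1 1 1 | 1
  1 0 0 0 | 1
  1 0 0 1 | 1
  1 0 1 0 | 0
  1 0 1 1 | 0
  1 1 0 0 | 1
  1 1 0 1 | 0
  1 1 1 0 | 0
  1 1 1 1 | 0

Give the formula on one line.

(~a | ((~d | (c | ~b)) & ~c))

  ~a = 1111111100000000
  ~d = 1010101010101010
  ~b = 1111000011110000
  (c | ~b) = 1111001111110011
  (~d | (c | ~b)) = 1111101111111011
  ~c = 1100110011001100
  ((~d | (c | ~b)) & ~c) = 1100100011001000
  (~a | ((~d | (c | ~b)) & ~c)) = 1111111111001000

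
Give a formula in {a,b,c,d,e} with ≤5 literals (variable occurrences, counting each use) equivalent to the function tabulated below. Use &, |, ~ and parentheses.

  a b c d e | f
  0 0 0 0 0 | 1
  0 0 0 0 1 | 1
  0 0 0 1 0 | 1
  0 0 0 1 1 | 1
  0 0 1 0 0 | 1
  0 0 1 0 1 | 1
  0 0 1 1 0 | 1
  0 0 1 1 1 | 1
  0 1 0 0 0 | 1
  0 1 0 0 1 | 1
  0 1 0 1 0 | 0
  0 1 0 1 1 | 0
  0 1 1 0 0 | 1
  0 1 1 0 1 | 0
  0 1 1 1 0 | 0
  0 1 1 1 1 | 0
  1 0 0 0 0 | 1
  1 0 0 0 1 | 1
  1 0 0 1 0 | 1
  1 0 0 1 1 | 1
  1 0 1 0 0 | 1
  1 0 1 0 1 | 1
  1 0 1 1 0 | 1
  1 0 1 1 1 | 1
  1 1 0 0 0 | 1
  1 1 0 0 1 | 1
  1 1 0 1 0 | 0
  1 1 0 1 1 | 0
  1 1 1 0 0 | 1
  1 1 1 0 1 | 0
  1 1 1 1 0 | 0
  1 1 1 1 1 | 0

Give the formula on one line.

  ~b = 11111111000000001111111100000000
  ~e = 10101010101010101010101010101010
  ~c = 11110000111100001111000011110000
  (~c & b) = 00000000111100000000000011110000
  (~e | (~c & b)) = 10101010111110101010101011111010
  ~d = 11001100110011001100110011001100
  ((~e | (~c & b)) & ~d) = 10001000110010001000100011001000
  (~b | ((~e | (~c & b)) & ~d)) = 11111111110010001111111111001000

(~b | ((~e | (~c & b)) & ~d))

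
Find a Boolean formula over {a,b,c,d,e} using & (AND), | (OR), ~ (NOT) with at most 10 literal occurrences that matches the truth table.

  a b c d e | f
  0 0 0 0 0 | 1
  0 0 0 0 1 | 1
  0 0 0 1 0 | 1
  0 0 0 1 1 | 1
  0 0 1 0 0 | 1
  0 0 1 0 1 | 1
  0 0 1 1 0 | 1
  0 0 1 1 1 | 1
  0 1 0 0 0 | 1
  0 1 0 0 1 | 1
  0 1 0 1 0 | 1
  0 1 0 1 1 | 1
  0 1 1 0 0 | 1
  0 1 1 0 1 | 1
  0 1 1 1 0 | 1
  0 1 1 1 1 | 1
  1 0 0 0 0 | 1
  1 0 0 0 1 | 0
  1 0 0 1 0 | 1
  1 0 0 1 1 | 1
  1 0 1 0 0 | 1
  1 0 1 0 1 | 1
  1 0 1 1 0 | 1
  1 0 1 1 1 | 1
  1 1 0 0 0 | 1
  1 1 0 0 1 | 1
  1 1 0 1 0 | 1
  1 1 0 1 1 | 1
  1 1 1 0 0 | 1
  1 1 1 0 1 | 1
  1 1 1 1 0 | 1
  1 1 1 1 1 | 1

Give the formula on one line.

((~a | (b | d)) | (((d | ~e) | c) | (b | ~e)))

  ~a = 11111111111111110000000000000000
  (b | d) = 00110011111111110011001111111111
  (~a | (b | d)) = 11111111111111110011001111111111
  ~e = 10101010101010101010101010101010
  (d | ~e) = 10111011101110111011101110111011
  ((d | ~e) | c) = 10111111101111111011111110111111
  (b | ~e) = 10101010111111111010101011111111
  (((d | ~e) | c) | (b | ~e)) = 10111111111111111011111111111111
  ((~a | (b | d)) | (((d | ~e) | c) | (b | ~e))) = 11111111111111111011111111111111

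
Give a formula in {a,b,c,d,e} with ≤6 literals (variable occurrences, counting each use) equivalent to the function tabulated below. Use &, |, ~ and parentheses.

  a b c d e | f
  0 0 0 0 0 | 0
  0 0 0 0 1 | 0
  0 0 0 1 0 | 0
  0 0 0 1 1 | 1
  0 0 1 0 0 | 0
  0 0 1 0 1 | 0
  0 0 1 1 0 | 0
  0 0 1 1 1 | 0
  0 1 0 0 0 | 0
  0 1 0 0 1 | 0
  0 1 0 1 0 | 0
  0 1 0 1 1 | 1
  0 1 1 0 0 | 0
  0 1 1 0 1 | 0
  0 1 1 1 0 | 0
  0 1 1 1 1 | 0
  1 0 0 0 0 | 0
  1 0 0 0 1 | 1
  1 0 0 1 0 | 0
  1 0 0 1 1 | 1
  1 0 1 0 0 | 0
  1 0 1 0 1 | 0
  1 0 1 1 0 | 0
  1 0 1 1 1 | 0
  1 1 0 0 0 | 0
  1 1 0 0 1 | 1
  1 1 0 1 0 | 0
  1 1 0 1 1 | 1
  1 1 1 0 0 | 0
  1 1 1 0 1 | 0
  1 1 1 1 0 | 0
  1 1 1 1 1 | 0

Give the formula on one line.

(((d | a) & ~c) & e)

  (d | a) = 00110011001100111111111111111111
  ~c = 11110000111100001111000011110000
  ((d | a) & ~c) = 00110000001100001111000011110000
  (((d | a) & ~c) & e) = 00010000000100000101000001010000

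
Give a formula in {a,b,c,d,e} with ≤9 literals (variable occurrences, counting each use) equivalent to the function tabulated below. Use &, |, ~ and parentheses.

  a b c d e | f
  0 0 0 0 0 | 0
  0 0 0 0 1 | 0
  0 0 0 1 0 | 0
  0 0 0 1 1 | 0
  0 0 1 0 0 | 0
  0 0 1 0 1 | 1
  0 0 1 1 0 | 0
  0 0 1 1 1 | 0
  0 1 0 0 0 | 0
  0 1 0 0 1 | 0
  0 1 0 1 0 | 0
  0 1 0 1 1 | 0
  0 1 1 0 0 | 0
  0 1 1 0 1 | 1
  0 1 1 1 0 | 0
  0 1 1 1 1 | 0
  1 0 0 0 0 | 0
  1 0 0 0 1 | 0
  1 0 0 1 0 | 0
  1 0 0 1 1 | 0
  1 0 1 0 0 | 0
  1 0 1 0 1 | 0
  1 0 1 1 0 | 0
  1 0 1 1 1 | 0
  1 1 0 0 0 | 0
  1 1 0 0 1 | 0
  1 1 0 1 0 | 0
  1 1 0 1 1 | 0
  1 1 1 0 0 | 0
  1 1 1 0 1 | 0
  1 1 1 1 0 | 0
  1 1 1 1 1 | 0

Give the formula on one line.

  ~d = 11001100110011001100110011001100
  (a | ~d) = 11001100110011001111111111111111
  ~b = 11111111000000001111111100000000
  (a & ~b) = 00000000000000001111111100000000
  ((a & ~b) | e) = 01010101010101011111111101010101
  ~a = 11111111111111110000000000000000
  (((a & ~b) | e) & ~a) = 01010101010101010000000000000000
  ((a | ~d) & (((a & ~b) | e) & ~a)) = 01000100010001000000000000000000
  (c & ((a | ~d) & (((a & ~b) | e) & ~a))) = 00000100000001000000000000000000

(c & ((a | ~d) & (((a & ~b) | e) & ~a)))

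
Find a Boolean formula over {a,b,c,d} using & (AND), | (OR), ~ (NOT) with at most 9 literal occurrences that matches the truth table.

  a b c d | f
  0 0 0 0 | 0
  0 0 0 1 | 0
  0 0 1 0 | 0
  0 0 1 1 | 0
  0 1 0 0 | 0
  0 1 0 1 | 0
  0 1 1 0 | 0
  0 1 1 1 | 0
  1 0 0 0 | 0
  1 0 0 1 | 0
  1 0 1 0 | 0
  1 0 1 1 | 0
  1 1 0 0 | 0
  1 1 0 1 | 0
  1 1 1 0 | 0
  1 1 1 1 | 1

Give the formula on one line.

  ~a = 1111111100000000
  ~b = 1111000011110000
  (~a & ~b) = 1111000000000000
  ~d = 1010101010101010
  (b | ~d) = 1010111110101111
  ((~a & ~b) & (b | ~d)) = 1010000000000000
  (c & b) = 0000001100000011
  (((~a & ~b) & (b | ~d)) | (c & b)) = 1010001100000011
  ((((~a & ~b) & (b | ~d)) | (c & b)) & d) = 0000000100000001
  (((((~a & ~b) & (b | ~d)) | (c & b)) & d) & a) = 0000000000000001

(((((~a & ~b) & (b | ~d)) | (c & b)) & d) & a)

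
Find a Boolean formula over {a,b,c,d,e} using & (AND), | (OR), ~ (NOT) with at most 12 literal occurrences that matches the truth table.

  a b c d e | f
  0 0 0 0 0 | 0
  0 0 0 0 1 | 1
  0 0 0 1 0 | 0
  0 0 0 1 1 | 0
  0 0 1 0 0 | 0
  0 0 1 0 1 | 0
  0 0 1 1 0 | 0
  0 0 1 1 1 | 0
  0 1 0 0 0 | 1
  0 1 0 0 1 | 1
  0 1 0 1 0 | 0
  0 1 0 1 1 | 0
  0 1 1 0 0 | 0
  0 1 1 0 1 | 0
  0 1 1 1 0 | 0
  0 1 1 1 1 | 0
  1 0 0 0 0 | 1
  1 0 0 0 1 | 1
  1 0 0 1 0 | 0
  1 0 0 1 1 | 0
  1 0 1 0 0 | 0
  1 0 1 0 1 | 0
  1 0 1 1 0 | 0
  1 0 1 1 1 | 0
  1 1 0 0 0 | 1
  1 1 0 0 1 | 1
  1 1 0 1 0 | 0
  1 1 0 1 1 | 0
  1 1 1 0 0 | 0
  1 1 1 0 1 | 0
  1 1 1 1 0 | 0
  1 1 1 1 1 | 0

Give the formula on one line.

  ~c = 11110000111100001111000011110000
  (a | e) = 01010101010101011111111111111111
  ~d = 11001100110011001100110011001100
  ((a | e) & ~d) = 01000100010001001100110011001100
  ~b = 11111111000000001111111100000000
  (~b | ~c) = 11111111111100001111111111110000
  ((~b | ~c) & ~d) = 11001100110000001100110011000000
  (b | d) = 00110011111111110011001111111111
  (((~b | ~c) & ~d) & (b | d)) = 00000000110000000000000011000000
  (((a | e) & ~d) | (((~b | ~c) & ~d) & (b | d))) = 01000100110001001100110011001100
  (~c & (((a | e) & ~d) | (((~b | ~c) & ~d) & (b | d)))) = 01000000110000001100000011000000

(~c & (((a | e) & ~d) | (((~b | ~c) & ~d) & (b | d))))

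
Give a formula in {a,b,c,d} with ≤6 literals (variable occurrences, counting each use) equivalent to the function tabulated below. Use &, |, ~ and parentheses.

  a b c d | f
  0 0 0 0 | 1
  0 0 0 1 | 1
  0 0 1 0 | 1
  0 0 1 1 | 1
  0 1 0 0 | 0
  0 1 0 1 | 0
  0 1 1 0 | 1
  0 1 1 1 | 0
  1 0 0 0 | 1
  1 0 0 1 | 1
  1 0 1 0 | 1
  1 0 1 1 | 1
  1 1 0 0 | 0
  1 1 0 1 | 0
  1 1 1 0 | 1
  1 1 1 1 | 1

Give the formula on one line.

  ~b = 1111000011110000
  ~d = 1010101010101010
  ~c = 1100110011001100
  (~c | a) = 1100110011111111
  (~d | (~c | a)) = 1110111011111111
  (c & (~d | (~c | a))) = 0010001000110011
  (~b | (c & (~d | (~c | a)))) = 1111001011110011

(~b | (c & (~d | (~c | a))))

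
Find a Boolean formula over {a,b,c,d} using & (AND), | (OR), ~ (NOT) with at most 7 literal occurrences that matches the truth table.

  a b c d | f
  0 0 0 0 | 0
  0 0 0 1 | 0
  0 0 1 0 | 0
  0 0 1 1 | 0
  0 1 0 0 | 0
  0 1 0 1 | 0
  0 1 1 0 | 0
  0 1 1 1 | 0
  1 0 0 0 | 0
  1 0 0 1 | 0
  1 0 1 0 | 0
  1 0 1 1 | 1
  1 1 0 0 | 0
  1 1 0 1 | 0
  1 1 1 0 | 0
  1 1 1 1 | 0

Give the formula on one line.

((~b & ((a & d) | (b & ~d))) & (c | ~a))

  ~b = 1111000011110000
  (a & d) = 0000000001010101
  ~d = 1010101010101010
  (b & ~d) = 0000101000001010
  ((a & d) | (b & ~d)) = 0000101001011111
  (~b & ((a & d) | (b & ~d))) = 0000000001010000
  ~a = 1111111100000000
  (c | ~a) = 1111111100110011
  ((~b & ((a & d) | (b & ~d))) & (c | ~a)) = 0000000000010000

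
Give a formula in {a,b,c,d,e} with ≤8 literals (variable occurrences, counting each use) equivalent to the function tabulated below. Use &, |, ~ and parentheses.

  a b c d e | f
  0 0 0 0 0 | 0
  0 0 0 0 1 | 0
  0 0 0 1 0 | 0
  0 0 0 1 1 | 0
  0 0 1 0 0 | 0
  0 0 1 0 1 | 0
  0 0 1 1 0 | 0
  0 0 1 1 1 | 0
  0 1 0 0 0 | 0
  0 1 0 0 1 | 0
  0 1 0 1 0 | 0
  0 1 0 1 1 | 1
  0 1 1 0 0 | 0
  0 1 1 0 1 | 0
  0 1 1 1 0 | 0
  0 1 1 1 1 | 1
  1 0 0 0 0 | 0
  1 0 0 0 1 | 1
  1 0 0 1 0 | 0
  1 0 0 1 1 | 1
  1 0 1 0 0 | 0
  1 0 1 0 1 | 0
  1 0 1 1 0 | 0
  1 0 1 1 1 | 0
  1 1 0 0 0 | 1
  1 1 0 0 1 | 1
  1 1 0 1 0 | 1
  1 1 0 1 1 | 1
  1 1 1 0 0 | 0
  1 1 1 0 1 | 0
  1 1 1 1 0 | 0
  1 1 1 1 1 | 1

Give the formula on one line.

(((d & e) & b) | ((~c & a) & (b | e)))

  (d & e) = 00010001000100010001000100010001
  ((d & e) & b) = 00000000000100010000000000010001
  ~c = 11110000111100001111000011110000
  (~c & a) = 00000000000000001111000011110000
  (b | e) = 01010101111111110101010111111111
  ((~c & a) & (b | e)) = 00000000000000000101000011110000
  (((d & e) & b) | ((~c & a) & (b | e))) = 00000000000100010101000011110001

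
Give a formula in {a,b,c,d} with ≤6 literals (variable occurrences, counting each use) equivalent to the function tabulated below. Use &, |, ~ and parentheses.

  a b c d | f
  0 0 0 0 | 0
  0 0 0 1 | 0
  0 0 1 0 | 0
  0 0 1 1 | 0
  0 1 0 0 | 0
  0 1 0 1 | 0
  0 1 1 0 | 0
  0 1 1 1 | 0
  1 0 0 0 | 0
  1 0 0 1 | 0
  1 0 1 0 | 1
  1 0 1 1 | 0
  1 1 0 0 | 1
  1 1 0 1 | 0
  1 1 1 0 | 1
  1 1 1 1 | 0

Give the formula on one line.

  (b | c) = 0011111100111111
  (a & (b | c)) = 0000000000111111
  (c | a) = 0011001111111111
  ~d = 1010101010101010
  ((c | a) & ~d) = 0010001010101010
  ((a & (b | c)) & ((c | a) & ~d)) = 0000000000101010

((a & (b | c)) & ((c | a) & ~d))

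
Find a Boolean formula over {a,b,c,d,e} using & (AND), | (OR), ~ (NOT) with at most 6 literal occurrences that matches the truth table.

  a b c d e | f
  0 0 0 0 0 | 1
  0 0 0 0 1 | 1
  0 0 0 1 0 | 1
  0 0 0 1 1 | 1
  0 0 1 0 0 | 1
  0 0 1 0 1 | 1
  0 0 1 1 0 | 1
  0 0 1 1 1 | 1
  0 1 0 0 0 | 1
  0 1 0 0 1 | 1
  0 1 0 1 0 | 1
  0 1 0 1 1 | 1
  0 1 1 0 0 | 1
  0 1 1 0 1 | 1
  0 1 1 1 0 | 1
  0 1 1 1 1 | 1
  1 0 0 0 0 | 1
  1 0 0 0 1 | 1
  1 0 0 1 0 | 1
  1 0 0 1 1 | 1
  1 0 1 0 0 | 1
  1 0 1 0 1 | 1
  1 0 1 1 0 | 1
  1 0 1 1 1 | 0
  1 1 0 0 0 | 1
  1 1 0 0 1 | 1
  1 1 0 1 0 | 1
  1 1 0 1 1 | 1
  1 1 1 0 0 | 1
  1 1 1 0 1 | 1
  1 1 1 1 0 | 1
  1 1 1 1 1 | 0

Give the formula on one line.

((~e | ~c) | (~d | ~a))

  ~e = 10101010101010101010101010101010
  ~c = 11110000111100001111000011110000
  (~e | ~c) = 11111010111110101111101011111010
  ~d = 11001100110011001100110011001100
  ~a = 11111111111111110000000000000000
  (~d | ~a) = 11111111111111111100110011001100
  ((~e | ~c) | (~d | ~a)) = 11111111111111111111111011111110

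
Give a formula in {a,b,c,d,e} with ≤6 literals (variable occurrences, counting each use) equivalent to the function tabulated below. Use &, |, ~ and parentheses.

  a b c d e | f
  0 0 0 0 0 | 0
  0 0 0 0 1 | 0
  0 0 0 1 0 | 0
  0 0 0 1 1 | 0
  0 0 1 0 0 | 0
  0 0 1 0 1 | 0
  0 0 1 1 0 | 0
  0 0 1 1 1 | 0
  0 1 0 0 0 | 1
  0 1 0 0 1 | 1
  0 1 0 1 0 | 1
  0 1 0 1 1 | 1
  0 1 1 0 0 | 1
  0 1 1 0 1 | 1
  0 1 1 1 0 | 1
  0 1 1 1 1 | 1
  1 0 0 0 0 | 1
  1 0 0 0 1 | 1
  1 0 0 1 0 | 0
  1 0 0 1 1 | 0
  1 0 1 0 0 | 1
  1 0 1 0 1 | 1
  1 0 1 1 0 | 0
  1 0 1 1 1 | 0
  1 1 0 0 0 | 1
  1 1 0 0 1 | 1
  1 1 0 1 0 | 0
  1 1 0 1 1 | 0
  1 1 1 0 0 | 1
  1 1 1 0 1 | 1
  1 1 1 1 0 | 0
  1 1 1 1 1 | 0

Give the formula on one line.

  ~a = 11111111111111110000000000000000
  (b & ~a) = 00000000111111110000000000000000
  ~d = 11001100110011001100110011001100
  (a & ~d) = 00000000000000001100110011001100
  ((b & ~a) | (a & ~d)) = 00000000111111111100110011001100

((b & ~a) | (a & ~d))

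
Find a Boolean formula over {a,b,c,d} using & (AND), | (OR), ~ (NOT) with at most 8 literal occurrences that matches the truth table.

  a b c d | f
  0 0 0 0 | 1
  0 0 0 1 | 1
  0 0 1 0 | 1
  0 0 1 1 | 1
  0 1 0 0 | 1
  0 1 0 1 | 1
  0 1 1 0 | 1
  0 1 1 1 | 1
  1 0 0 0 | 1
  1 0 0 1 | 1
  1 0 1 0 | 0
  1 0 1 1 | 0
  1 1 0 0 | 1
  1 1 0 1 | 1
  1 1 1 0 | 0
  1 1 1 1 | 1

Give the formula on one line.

((~a | (~c & ~b)) | ((~c & (d | b)) | (d & b)))

  ~a = 1111111100000000
  ~c = 1100110011001100
  ~b = 1111000011110000
  (~c & ~b) = 1100000011000000
  (~a | (~c & ~b)) = 1111111111000000
  (d | b) = 0101111101011111
  (~c & (d | b)) = 0100110001001100
  (d & b) = 0000010100000101
  ((~c & (d | b)) | (d & b)) = 0100110101001101
  ((~a | (~c & ~b)) | ((~c & (d | b)) | (d & b))) = 1111111111001101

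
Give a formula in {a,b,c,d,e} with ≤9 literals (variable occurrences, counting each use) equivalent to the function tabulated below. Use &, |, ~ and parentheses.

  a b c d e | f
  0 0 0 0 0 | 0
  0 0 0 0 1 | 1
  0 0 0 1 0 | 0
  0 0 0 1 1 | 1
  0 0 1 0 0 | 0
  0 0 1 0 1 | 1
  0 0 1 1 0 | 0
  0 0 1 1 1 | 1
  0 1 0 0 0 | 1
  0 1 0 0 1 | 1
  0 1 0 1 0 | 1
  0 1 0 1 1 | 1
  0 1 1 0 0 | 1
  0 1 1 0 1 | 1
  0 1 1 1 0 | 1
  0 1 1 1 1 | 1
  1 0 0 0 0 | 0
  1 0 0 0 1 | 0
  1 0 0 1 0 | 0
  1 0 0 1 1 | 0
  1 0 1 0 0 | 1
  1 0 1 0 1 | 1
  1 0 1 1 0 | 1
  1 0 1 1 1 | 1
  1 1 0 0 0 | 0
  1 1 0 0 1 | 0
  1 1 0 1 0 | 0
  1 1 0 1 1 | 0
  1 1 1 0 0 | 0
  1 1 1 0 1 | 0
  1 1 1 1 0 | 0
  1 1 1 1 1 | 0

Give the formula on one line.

  ~b = 11111111000000001111111100000000
  (~b & c) = 00001111000000000000111100000000
  ~a = 11111111111111110000000000000000
  ((~b & c) | ~a) = 11111111111111110000111100000000
  (e | a) = 01010101010101011111111111111111
  ((e | a) | b) = 01010101111111111111111111111111
  (((~b & c) | ~a) & ((e | a) | b)) = 01010101111111110000111100000000

(((~b & c) | ~a) & ((e | a) | b))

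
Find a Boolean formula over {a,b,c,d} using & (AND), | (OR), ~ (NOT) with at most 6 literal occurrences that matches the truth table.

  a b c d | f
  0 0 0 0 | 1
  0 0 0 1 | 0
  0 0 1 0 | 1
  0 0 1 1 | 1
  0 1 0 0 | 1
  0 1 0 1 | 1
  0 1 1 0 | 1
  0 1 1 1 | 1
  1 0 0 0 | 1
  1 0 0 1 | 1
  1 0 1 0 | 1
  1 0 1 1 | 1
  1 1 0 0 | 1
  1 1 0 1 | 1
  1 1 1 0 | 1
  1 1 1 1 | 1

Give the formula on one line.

  ~b = 1111000011110000
  (~b | d) = 1111010111110101
  ~d = 1010101010101010
  ((~b | d) & ~d) = 1010000010100000
  (b | a) = 0000111111111111
  (c | (b | a)) = 0011111111111111
  (((~b | d) & ~d) | (c | (b | a))) = 1011111111111111

(((~b | d) & ~d) | (c | (b | a)))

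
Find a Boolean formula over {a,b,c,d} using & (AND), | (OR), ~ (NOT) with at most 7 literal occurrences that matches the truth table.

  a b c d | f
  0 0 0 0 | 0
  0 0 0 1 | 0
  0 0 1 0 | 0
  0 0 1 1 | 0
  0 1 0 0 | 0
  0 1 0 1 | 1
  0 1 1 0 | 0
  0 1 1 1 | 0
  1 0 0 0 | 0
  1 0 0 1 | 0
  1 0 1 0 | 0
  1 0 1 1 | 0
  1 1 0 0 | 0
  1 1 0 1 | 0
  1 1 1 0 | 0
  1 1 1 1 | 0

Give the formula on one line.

  ~c = 1100110011001100
  (d & ~c) = 0100010001000100
  ~a = 1111111100000000
  ((d & ~c) & ~a) = 0100010000000000
  (((d & ~c) & ~a) & b) = 0000010000000000

(((d & ~c) & ~a) & b)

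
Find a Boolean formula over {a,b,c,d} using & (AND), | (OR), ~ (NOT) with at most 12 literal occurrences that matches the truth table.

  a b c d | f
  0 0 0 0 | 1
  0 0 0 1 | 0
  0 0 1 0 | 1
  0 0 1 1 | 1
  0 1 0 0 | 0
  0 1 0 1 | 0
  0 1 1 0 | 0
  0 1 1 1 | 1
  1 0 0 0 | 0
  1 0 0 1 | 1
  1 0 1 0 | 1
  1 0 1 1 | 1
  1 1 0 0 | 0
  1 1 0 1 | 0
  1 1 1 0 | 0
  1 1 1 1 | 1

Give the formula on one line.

  (c & d) = 0001000100010001
  ~d = 1010101010101010
  (c | a) = 0011001111111111
  (~d | (c | a)) = 1011101111111111
  ~b = 1111000011110000
  ((~d | (c | a)) & ~b) = 1011000011110000
  ((c & d) | ((~d | (c | a)) & ~b)) = 1011000111110001
  ~a = 1111111100000000
  (~a | c) = 1111111100110011
  ((~a | c) | d) = 1111111101110111
  (((c & d) | ((~d | (c | a)) & ~b)) & ((~a | c) | d)) = 1011000101110001

(((c & d) | ((~d | (c | a)) & ~b)) & ((~a | c) | d))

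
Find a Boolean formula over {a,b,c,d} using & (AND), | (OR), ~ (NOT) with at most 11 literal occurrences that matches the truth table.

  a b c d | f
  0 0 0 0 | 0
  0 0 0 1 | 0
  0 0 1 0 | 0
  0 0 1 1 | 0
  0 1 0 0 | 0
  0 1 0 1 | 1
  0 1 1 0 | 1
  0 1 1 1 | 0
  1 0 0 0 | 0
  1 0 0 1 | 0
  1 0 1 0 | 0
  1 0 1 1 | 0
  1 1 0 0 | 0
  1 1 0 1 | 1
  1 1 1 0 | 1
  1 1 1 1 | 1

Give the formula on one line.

((((~d & c) | (d & ~c)) & b) | ((b & d) & (a & d)))

  ~d = 1010101010101010
  (~d & c) = 0010001000100010
  ~c = 1100110011001100
  (d & ~c) = 0100010001000100
  ((~d & c) | (d & ~c)) = 0110011001100110
  (((~d & c) | (d & ~c)) & b) = 0000011000000110
  (b & d) = 0000010100000101
  (a & d) = 0000000001010101
  ((b & d) & (a & d)) = 0000000000000101
  ((((~d & c) | (d & ~c)) & b) | ((b & d) & (a & d))) = 0000011000000111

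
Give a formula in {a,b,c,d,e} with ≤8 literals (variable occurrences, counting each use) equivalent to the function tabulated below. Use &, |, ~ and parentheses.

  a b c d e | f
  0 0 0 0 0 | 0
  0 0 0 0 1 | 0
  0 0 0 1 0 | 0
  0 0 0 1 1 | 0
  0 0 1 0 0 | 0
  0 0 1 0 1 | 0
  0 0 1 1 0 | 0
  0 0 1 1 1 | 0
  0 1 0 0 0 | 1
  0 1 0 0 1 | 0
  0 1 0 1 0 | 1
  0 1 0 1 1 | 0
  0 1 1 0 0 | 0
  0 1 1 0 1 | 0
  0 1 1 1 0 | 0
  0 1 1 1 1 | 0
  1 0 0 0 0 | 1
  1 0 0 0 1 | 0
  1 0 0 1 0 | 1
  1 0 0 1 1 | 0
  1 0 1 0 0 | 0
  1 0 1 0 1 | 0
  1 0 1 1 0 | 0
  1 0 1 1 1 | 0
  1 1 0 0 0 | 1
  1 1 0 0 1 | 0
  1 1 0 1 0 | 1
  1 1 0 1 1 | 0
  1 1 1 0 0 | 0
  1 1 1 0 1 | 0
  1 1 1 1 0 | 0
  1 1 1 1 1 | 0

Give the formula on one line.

(((((b & ~e) | ~d) & b) | a) & (~c & ~e))

  ~e = 10101010101010101010101010101010
  (b & ~e) = 00000000101010100000000010101010
  ~d = 11001100110011001100110011001100
  ((b & ~e) | ~d) = 11001100111011101100110011101110
  (((b & ~e) | ~d) & b) = 00000000111011100000000011101110
  ((((b & ~e) | ~d) & b) | a) = 00000000111011101111111111111111
  ~c = 11110000111100001111000011110000
  (~c & ~e) = 10100000101000001010000010100000
  (((((b & ~e) | ~d) & b) | a) & (~c & ~e)) = 00000000101000001010000010100000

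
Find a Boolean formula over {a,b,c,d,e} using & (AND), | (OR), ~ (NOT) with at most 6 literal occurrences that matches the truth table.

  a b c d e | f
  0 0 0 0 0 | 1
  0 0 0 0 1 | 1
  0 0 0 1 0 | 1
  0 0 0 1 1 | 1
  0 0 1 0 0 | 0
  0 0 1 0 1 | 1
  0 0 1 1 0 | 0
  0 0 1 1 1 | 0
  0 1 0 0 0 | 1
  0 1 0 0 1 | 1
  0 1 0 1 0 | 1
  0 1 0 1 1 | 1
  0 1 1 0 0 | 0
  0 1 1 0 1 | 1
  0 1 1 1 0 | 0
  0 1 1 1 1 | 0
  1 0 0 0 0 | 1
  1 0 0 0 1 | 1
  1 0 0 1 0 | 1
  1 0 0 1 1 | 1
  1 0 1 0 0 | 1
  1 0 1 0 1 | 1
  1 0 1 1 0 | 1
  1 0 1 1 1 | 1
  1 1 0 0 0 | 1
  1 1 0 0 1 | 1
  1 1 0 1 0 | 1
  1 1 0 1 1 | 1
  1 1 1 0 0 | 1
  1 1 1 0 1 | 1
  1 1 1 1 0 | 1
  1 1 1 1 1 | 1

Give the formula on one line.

(((c & a) | ~c) | (e & ~d))

  (c & a) = 00000000000000000000111100001111
  ~c = 11110000111100001111000011110000
  ((c & a) | ~c) = 11110000111100001111111111111111
  ~d = 11001100110011001100110011001100
  (e & ~d) = 01000100010001000100010001000100
  (((c & a) | ~c) | (e & ~d)) = 11110100111101001111111111111111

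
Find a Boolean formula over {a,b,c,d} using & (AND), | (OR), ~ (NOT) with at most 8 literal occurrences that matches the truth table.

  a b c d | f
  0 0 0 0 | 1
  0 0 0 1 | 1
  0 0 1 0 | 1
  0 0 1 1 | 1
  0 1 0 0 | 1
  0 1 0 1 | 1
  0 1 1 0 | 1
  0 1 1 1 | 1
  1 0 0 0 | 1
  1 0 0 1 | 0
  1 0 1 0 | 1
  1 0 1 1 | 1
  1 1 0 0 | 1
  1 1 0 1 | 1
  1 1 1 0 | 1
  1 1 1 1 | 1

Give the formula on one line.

  ~c = 1100110011001100
  ~d = 1010101010101010
  (~c & ~d) = 1000100010001000
  ~b = 1111000011110000
  ~a = 1111111100000000
  (b | ~a) = 1111111100001111
  (~b & (b | ~a)) = 1111000000000000
  ((~b & (b | ~a)) | b) = 1111111100001111
  (((~b & (b | ~a)) | b) | c) = 1111111100111111
  ((~c & ~d) | (((~b & (b | ~a)) | b) | c)) = 1111111110111111

((~c & ~d) | (((~b & (b | ~a)) | b) | c))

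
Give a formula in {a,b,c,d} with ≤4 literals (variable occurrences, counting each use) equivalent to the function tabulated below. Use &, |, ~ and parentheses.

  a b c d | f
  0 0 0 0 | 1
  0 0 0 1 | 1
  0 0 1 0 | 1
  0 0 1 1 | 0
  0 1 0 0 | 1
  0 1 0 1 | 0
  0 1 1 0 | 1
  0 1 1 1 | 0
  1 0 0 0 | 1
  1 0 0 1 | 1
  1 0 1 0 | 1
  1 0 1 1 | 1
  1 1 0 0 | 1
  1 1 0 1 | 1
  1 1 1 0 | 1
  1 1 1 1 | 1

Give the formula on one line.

(~d | ((~c & ~b) | a))

  ~d = 1010101010101010
  ~c = 1100110011001100
  ~b = 1111000011110000
  (~c & ~b) = 1100000011000000
  ((~c & ~b) | a) = 1100000011111111
  (~d | ((~c & ~b) | a)) = 1110101011111111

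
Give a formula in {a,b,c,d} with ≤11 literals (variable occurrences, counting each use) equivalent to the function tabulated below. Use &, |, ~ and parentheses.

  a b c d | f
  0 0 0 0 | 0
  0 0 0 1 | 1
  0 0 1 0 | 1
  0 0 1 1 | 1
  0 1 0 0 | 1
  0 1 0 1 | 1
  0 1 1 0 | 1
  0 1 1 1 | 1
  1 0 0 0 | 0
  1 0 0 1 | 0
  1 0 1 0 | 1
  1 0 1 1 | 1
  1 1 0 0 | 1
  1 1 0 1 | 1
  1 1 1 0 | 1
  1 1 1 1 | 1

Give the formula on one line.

  ~c = 1100110011001100
  (d & ~c) = 0100010001000100
  ~a = 1111111100000000
  (~a & ~c) = 1100110000000000
  ((d & ~c) & (~a & ~c)) = 0100010000000000
  ~b = 1111000011110000
  (~b | d) = 1111010111110101
  ((~b | d) & c) = 0011000100110001
  (((d & ~c) & (~a & ~c)) | ((~b | d) & c)) = 0111010100110001
  (b | (((d & ~c) & (~a & ~c)) | ((~b | d) & c))) = 0111111100111111

(b | (((d & ~c) & (~a & ~c)) | ((~b | d) & c)))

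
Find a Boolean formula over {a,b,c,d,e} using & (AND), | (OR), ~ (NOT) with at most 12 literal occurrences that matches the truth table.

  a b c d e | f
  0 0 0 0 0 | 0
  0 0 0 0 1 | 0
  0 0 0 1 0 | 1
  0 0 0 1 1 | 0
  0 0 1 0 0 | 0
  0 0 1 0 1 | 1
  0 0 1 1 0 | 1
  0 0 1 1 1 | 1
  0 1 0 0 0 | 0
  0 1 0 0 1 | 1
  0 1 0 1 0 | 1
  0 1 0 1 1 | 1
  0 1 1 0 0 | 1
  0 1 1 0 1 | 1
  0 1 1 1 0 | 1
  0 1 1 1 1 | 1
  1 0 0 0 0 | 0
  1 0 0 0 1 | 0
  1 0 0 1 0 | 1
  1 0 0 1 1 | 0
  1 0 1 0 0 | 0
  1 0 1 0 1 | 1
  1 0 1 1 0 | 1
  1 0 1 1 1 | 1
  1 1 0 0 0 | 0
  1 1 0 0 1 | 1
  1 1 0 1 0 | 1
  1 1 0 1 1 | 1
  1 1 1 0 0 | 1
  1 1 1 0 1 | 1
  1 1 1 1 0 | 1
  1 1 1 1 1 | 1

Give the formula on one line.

((((~d & b) & c) | (e | d)) & (((d & ~e) | c) | b))

  ~d = 11001100110011001100110011001100
  (~d & b) = 00000000110011000000000011001100
  ((~d & b) & c) = 00000000000011000000000000001100
  (e | d) = 01110111011101110111011101110111
  (((~d & b) & c) | (e | d)) = 01110111011111110111011101111111
  ~e = 10101010101010101010101010101010
  (d & ~e) = 00100010001000100010001000100010
  ((d & ~e) | c) = 00101111001011110010111100101111
  (((d & ~e) | c) | b) = 00101111111111110010111111111111
  ((((~d & b) & c) | (e | d)) & (((d & ~e) | c) | b)) = 00100111011111110010011101111111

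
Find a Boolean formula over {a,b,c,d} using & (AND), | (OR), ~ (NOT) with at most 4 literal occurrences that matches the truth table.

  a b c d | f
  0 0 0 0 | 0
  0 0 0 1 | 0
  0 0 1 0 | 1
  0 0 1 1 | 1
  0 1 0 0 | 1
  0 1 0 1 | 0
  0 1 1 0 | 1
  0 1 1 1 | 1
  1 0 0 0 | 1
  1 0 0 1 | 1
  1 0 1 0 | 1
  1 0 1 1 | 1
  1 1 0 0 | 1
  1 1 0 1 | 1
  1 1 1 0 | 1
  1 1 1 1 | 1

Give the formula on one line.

((a | c) | (~d & b))

  (a | c) = 0011001111111111
  ~d = 1010101010101010
  (~d & b) = 0000101000001010
  ((a | c) | (~d & b)) = 0011101111111111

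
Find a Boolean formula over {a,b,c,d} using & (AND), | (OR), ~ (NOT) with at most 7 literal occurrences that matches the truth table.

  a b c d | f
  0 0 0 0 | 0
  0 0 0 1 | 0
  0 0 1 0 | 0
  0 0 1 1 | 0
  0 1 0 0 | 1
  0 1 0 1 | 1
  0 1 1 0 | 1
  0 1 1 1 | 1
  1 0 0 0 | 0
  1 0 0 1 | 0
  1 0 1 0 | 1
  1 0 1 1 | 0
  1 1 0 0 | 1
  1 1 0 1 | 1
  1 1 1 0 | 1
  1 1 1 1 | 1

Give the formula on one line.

(b | ((a & c) & ~d))

  (a & c) = 0000000000110011
  ~d = 1010101010101010
  ((a & c) & ~d) = 0000000000100010
  (b | ((a & c) & ~d)) = 0000111100101111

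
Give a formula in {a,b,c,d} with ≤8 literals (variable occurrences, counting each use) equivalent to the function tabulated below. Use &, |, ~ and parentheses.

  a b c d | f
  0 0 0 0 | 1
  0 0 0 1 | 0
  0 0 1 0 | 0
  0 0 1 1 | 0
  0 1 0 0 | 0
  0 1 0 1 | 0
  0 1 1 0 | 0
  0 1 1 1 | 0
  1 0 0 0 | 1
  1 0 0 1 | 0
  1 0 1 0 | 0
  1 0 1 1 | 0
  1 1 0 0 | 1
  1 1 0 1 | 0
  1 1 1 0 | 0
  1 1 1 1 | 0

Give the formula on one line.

((~c & ~d) & ((~b | a) | c))

  ~c = 1100110011001100
  ~d = 1010101010101010
  (~c & ~d) = 1000100010001000
  ~b = 1111000011110000
  (~b | a) = 1111000011111111
  ((~b | a) | c) = 1111001111111111
  ((~c & ~d) & ((~b | a) | c)) = 1000000010001000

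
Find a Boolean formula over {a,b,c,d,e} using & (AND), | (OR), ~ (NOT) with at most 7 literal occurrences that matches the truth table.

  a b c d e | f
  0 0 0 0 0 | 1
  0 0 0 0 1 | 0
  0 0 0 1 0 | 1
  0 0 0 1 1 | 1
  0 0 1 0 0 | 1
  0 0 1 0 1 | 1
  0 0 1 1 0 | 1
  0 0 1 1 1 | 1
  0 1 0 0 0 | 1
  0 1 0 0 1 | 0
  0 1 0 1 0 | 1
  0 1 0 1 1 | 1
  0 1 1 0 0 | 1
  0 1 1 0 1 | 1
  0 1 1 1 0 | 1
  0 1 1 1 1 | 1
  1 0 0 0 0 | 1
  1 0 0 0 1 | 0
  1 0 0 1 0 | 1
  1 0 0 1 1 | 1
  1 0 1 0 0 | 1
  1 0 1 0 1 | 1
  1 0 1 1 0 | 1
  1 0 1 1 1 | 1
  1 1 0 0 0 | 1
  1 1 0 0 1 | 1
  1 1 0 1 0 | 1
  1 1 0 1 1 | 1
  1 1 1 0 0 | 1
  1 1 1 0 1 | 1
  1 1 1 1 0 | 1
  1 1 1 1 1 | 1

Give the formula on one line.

(d | (~e | (c | (a & b))))

  ~e = 10101010101010101010101010101010
  (a & b) = 00000000000000000000000011111111
  (c | (a & b)) = 00001111000011110000111111111111
  (~e | (c | (a & b))) = 10101111101011111010111111111111
  (d | (~e | (c | (a & b)))) = 10111111101111111011111111111111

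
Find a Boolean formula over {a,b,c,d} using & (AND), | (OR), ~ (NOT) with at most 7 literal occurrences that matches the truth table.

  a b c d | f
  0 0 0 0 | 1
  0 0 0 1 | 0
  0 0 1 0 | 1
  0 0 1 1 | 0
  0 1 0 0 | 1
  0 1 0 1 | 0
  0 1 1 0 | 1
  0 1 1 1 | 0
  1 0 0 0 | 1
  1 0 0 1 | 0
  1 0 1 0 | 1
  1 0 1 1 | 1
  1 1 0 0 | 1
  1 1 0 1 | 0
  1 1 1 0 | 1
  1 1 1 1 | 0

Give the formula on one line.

  ~b = 1111000011110000
  (~b & c) = 0011000000110000
  (d & (~b & c)) = 0001000000010000
  (b & d) = 0000010100000101
  ((b & d) | a) = 0000010111111111
  ((d & (~b & c)) & ((b & d) | a)) = 0000000000010000
  ~d = 1010101010101010
  (((d & (~b & c)) & ((b & d) | a)) | ~d) = 1010101010111010

(((d & (~b & c)) & ((b & d) | a)) | ~d)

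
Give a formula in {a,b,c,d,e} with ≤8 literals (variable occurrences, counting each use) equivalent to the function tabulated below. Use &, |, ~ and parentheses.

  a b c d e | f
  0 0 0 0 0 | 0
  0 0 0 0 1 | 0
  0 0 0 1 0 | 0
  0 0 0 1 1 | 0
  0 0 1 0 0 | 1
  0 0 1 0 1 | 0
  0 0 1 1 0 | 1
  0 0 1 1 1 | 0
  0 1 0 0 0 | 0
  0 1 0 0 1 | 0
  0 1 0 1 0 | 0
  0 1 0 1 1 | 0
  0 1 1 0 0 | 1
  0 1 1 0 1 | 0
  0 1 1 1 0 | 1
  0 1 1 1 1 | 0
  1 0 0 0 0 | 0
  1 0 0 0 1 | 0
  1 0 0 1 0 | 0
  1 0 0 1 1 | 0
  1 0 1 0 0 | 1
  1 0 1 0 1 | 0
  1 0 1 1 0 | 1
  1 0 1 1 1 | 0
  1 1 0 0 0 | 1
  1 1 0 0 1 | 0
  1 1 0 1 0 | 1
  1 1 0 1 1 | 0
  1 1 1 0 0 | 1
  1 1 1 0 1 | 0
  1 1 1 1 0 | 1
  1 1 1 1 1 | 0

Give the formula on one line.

  ~b = 11111111000000001111111100000000
  (~b | a) = 11111111000000001111111111111111
  ~e = 10101010101010101010101010101010
  (b | c) = 00001111111111110000111111111111
  (~e & (b | c)) = 00001010101010100000101010101010
  ((~b | a) & (~e & (b | c))) = 00001010000000000000101010101010
  (~e & c) = 00001010000010100000101000001010
  (((~b | a) & (~e & (b | c))) | (~e & c)) = 00001010000010100000101010101010

(((~b | a) & (~e & (b | c))) | (~e & c))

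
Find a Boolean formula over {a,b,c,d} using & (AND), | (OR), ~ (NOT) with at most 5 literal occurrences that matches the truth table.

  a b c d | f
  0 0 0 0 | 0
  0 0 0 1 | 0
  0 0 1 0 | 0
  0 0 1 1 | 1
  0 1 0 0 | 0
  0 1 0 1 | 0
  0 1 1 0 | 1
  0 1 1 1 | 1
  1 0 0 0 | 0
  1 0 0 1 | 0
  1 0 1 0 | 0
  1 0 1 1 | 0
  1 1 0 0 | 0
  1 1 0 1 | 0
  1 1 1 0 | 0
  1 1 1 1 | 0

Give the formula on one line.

((~a & c) & (d | b))

  ~a = 1111111100000000
  (~a & c) = 0011001100000000
  (d | b) = 0101111101011111
  ((~a & c) & (d | b)) = 0001001100000000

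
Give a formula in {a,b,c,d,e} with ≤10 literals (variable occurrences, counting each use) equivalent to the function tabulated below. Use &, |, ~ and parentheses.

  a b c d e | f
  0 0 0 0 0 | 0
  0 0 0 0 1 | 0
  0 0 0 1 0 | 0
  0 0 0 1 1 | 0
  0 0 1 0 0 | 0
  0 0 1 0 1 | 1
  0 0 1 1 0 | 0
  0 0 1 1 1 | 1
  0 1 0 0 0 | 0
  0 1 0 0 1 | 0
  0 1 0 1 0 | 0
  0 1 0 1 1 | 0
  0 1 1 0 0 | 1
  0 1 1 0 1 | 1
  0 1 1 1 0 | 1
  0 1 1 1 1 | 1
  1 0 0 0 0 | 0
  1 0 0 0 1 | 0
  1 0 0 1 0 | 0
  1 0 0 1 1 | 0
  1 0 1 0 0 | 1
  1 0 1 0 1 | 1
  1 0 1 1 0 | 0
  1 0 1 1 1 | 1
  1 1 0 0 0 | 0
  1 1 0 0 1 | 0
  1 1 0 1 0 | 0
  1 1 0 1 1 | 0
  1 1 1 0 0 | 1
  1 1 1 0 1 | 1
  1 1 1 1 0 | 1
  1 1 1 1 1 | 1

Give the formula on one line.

(((c & (~d & a)) & ~e) | ((c & b) | (c & e)))

  ~d = 11001100110011001100110011001100
  (~d & a) = 00000000000000001100110011001100
  (c & (~d & a)) = 00000000000000000000110000001100
  ~e = 10101010101010101010101010101010
  ((c & (~d & a)) & ~e) = 00000000000000000000100000001000
  (c & b) = 00000000000011110000000000001111
  (c & e) = 00000101000001010000010100000101
  ((c & b) | (c & e)) = 00000101000011110000010100001111
  (((c & (~d & a)) & ~e) | ((c & b) | (c & e))) = 00000101000011110000110100001111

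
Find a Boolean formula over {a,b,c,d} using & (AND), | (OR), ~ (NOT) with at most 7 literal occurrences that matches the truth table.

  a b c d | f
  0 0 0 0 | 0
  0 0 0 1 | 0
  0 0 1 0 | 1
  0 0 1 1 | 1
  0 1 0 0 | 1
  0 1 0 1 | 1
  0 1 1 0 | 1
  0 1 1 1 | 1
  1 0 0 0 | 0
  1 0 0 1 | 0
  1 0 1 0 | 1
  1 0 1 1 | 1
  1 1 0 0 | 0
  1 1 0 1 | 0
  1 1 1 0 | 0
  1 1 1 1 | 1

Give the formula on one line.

(((~a | ~b) & (b | c)) | (c & d))

  ~a = 1111111100000000
  ~b = 1111000011110000
  (~a | ~b) = 1111111111110000
  (b | c) = 0011111100111111
  ((~a | ~b) & (b | c)) = 0011111100110000
  (c & d) = 0001000100010001
  (((~a | ~b) & (b | c)) | (c & d)) = 0011111100110001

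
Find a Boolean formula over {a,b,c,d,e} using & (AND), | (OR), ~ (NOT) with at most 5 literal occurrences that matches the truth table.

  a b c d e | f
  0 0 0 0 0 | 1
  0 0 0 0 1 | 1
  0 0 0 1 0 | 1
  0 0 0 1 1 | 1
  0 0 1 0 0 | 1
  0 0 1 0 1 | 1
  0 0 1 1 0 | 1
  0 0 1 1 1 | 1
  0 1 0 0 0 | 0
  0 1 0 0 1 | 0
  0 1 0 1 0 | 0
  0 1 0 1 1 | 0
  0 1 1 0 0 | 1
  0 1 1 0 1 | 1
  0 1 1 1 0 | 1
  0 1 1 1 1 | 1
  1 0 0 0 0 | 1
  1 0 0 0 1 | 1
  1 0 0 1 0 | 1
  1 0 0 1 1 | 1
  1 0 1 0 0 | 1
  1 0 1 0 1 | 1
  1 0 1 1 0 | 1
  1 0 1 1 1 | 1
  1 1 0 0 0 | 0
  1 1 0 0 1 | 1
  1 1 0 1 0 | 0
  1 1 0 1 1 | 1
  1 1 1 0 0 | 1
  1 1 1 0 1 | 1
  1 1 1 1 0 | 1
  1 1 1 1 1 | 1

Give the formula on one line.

(~b | (c | (e & a)))

  ~b = 11111111000000001111111100000000
  (e & a) = 00000000000000000101010101010101
  (c | (e & a)) = 00001111000011110101111101011111
  (~b | (c | (e & a))) = 11111111000011111111111101011111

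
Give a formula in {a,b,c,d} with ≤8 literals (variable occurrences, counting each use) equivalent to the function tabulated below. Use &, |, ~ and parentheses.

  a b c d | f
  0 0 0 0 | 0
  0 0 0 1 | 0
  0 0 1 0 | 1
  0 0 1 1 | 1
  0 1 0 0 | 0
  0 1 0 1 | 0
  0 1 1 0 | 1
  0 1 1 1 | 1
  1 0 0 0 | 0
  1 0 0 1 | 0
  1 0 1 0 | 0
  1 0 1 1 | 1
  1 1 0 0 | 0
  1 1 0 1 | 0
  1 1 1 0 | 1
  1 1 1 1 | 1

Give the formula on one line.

(c & ((d & ((~d | ~c) | ~b)) | (b | (~d & ~a))))

  ~d = 1010101010101010
  ~c = 1100110011001100
  (~d | ~c) = 1110111011101110
  ~b = 1111000011110000
  ((~d | ~c) | ~b) = 1111111011111110
  (d & ((~d | ~c) | ~b)) = 0101010001010100
  ~a = 1111111100000000
  (~d & ~a) = 1010101000000000
  (b | (~d & ~a)) = 1010111100001111
  ((d & ((~d | ~c) | ~b)) | (b | (~d & ~a))) = 1111111101011111
  (c & ((d & ((~d | ~c) | ~b)) | (b | (~d & ~a)))) = 0011001100010011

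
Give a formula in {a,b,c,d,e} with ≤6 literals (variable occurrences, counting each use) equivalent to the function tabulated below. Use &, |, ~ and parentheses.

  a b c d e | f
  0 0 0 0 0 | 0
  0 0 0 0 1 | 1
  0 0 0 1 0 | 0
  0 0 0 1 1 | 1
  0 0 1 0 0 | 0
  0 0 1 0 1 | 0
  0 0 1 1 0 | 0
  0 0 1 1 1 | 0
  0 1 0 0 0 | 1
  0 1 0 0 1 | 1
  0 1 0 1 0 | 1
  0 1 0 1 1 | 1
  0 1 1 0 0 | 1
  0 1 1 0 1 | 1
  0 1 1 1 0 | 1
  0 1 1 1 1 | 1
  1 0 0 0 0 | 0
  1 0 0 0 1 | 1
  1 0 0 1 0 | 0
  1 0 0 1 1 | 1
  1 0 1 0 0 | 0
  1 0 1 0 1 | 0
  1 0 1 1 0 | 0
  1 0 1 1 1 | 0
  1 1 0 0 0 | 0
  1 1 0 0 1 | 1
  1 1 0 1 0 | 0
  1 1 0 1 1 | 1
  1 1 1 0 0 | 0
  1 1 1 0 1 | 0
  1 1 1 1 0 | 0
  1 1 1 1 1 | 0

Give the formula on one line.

  ~b = 11111111000000001111111100000000
  (~b | a) = 11111111000000001111111111111111
  ~c = 11110000111100001111000011110000
  (~c & e) = 01010000010100000101000001010000
  ((~b | a) & (~c & e)) = 01010000000000000101000001010000
  ~a = 11111111111111110000000000000000
  (b & ~a) = 00000000111111110000000000000000
  (((~b | a) & (~c & e)) | (b & ~a)) = 01010000111111110101000001010000

(((~b | a) & (~c & e)) | (b & ~a))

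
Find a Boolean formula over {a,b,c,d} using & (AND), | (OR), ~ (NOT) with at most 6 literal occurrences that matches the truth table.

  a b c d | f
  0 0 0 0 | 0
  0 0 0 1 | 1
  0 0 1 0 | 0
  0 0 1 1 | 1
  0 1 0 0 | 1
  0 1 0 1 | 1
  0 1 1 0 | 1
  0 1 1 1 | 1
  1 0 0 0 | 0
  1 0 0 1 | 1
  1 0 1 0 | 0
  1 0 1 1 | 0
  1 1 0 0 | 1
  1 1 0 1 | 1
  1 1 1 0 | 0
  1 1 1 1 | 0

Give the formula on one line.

((b | ((~a & b) | d)) & (~a | ~c))

  ~a = 1111111100000000
  (~a & b) = 0000111100000000
  ((~a & b) | d) = 0101111101010101
  (b | ((~a & b) | d)) = 0101111101011111
  ~c = 1100110011001100
  (~a | ~c) = 1111111111001100
  ((b | ((~a & b) | d)) & (~a | ~c)) = 0101111101001100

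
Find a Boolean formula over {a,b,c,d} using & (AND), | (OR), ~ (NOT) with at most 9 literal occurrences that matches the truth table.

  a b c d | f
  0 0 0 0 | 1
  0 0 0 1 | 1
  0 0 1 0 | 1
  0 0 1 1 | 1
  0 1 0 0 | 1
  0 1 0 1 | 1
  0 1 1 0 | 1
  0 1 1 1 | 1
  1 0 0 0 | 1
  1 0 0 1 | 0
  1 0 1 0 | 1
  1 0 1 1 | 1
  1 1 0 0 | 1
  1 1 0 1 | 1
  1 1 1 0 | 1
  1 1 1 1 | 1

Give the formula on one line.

  ~d = 1010101010101010
  (c | ~d) = 1011101110111011
  (b | (c | ~d)) = 1011111110111111
  ~b = 1111000011110000
  ~c = 1100110011001100
  (~c | a) = 1100110011111111
  (d & (~c | a)) = 0100010001010101
  (~b & (d & (~c | a))) = 0100000001010000
  ~a = 1111111100000000
  (c | ~a) = 1111111100110011
  ((~b & (d & (~c | a))) & (c | ~a)) = 0100000000010000
  ((b | (c | ~d)) | ((~b & (d & (~c | a))) & (c | ~a))) = 1111111110111111

((b | (c | ~d)) | ((~b & (d & (~c | a))) & (c | ~a)))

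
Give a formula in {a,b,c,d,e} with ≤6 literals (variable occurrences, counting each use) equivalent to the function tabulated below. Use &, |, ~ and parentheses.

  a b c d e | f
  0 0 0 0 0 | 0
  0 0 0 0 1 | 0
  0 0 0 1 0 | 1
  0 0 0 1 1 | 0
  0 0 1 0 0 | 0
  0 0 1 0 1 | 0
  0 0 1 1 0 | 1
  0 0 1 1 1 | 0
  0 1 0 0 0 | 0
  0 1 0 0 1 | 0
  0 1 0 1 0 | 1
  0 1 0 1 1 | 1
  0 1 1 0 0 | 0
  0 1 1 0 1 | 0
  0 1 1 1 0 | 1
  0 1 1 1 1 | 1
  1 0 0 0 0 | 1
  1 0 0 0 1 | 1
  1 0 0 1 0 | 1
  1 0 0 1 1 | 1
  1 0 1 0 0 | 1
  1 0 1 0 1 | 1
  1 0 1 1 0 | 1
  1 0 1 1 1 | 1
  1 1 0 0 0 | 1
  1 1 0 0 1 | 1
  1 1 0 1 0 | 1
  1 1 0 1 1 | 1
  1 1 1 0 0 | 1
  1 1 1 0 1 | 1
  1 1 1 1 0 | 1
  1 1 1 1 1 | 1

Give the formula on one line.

((d & ~e) | (a | (d & b)))

  ~e = 10101010101010101010101010101010
  (d & ~e) = 00100010001000100010001000100010
  (d & b) = 00000000001100110000000000110011
  (a | (d & b)) = 00000000001100111111111111111111
  ((d & ~e) | (a | (d & b))) = 00100010001100111111111111111111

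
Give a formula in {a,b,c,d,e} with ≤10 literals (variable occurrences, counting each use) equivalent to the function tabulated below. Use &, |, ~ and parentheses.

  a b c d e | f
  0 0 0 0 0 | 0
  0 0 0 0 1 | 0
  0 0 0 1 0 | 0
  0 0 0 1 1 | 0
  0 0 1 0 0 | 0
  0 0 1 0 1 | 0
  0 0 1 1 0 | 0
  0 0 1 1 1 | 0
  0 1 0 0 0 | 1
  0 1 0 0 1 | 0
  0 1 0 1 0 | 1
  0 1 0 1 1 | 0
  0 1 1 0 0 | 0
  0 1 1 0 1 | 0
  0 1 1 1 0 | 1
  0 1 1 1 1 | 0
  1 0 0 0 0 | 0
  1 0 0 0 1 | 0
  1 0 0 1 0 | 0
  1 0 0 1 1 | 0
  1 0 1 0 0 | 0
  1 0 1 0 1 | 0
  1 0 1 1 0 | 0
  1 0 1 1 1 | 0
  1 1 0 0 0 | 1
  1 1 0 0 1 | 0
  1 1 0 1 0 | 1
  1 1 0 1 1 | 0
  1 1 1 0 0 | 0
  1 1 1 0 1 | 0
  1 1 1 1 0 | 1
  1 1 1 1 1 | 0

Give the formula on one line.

(((((c | ~a) & b) & d) | (~c & b)) & (~b | ~e))

  ~a = 11111111111111110000000000000000
  (c | ~a) = 11111111111111110000111100001111
  ((c | ~a) & b) = 00000000111111110000000000001111
  (((c | ~a) & b) & d) = 00000000001100110000000000000011
  ~c = 11110000111100001111000011110000
  (~c & b) = 00000000111100000000000011110000
  ((((c | ~a) & b) & d) | (~c & b)) = 00000000111100110000000011110011
  ~b = 11111111000000001111111100000000
  ~e = 10101010101010101010101010101010
  (~b | ~e) = 11111111101010101111111110101010
  (((((c | ~a) & b) & d) | (~c & b)) & (~b | ~e)) = 00000000101000100000000010100010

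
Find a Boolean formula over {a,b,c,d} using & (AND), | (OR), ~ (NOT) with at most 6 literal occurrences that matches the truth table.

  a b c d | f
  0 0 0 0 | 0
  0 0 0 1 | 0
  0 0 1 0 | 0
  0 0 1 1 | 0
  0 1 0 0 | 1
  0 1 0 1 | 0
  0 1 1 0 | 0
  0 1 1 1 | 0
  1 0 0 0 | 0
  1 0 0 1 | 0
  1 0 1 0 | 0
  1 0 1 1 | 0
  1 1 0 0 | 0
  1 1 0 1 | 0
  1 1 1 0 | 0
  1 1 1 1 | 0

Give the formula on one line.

  ~c = 1100110011001100
  (b | c) = 0011111100111111
  (~c & (b | c)) = 0000110000001100
  ~a = 1111111100000000
  ((~c & (b | c)) & ~a) = 0000110000000000
  ~d = 1010101010101010
  (((~c & (b | c)) & ~a) & ~d) = 0000100000000000

(((~c & (b | c)) & ~a) & ~d)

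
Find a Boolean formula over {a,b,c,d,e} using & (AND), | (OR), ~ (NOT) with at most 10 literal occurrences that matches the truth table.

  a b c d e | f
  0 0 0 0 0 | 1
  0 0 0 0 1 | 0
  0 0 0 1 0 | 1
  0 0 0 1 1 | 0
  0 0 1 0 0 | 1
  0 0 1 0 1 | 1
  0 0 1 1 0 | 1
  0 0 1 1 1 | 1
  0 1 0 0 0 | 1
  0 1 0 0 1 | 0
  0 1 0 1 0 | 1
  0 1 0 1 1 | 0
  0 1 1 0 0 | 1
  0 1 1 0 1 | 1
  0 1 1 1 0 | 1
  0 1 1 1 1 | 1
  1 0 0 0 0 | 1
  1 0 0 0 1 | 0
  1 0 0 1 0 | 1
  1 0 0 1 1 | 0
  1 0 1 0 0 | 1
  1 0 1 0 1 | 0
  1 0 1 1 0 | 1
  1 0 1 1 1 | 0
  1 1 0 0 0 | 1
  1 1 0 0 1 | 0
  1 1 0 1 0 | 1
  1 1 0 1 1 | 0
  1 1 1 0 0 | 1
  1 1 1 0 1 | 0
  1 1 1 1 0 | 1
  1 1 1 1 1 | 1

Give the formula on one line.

  (c & d) = 00000011000000110000001100000011
  (e & (c & d)) = 00000001000000010000000100000001
  ((e & (c & d)) & b) = 00000000000000010000000000000001
  ~e = 10101010101010101010101010101010
  (c | ~e) = 10101111101011111010111110101111
  ~a = 11111111111111110000000000000000
  ((c | ~e) & ~a) = 10101111101011110000000000000000
  (~e | ((c | ~e) & ~a)) = 10101111101011111010101010101010
  (((e & (c & d)) & b) | (~e | ((c | ~e) & ~a))) = 10101111101011111010101010101011

(((e & (c & d)) & b) | (~e | ((c | ~e) & ~a)))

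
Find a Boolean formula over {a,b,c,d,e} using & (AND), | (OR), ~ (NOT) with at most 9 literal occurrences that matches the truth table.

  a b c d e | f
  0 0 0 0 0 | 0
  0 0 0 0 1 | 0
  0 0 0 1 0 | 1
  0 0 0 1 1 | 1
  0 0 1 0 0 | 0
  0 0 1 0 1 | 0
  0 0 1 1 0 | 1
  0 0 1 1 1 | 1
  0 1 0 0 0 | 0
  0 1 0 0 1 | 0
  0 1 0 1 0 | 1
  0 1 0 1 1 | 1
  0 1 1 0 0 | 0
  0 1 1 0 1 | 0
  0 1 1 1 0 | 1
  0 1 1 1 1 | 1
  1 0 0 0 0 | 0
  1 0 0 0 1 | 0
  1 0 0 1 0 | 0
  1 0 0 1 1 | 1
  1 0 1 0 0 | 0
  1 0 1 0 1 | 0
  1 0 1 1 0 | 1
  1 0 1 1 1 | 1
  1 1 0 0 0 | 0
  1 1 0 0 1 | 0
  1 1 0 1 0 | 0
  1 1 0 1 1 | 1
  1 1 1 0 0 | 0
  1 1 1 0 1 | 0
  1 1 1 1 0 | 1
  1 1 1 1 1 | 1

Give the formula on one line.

  (e & c) = 00000101000001010000010100000101
  ~e = 10101010101010101010101010101010
  (c & ~e) = 00001010000010100000101000001010
  ((e & c) | (c & ~e)) = 00001111000011110000111100001111
  ~a = 11111111111111110000000000000000
  (((e & c) | (c & ~e)) | ~a) = 11111111111111110000111100001111
  (e & a) = 00000000000000000101010101010101
  ((((e & c) | (c & ~e)) | ~a) | (e & a)) = 11111111111111110101111101011111
  (((((e & c) | (c & ~e)) | ~a) | (e & a)) & d) = 00110011001100110001001100010011

(((((e & c) | (c & ~e)) | ~a) | (e & a)) & d)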